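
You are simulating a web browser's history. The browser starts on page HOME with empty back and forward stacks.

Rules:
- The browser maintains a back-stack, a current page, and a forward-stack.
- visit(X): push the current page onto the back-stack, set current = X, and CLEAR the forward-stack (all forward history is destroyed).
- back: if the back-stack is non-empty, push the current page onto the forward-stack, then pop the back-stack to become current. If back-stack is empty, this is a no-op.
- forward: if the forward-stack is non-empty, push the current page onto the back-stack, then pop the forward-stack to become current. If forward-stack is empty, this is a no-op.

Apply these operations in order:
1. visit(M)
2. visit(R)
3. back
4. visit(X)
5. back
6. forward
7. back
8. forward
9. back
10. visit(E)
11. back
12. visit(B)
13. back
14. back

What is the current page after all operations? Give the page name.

Answer: HOME

Derivation:
After 1 (visit(M)): cur=M back=1 fwd=0
After 2 (visit(R)): cur=R back=2 fwd=0
After 3 (back): cur=M back=1 fwd=1
After 4 (visit(X)): cur=X back=2 fwd=0
After 5 (back): cur=M back=1 fwd=1
After 6 (forward): cur=X back=2 fwd=0
After 7 (back): cur=M back=1 fwd=1
After 8 (forward): cur=X back=2 fwd=0
After 9 (back): cur=M back=1 fwd=1
After 10 (visit(E)): cur=E back=2 fwd=0
After 11 (back): cur=M back=1 fwd=1
After 12 (visit(B)): cur=B back=2 fwd=0
After 13 (back): cur=M back=1 fwd=1
After 14 (back): cur=HOME back=0 fwd=2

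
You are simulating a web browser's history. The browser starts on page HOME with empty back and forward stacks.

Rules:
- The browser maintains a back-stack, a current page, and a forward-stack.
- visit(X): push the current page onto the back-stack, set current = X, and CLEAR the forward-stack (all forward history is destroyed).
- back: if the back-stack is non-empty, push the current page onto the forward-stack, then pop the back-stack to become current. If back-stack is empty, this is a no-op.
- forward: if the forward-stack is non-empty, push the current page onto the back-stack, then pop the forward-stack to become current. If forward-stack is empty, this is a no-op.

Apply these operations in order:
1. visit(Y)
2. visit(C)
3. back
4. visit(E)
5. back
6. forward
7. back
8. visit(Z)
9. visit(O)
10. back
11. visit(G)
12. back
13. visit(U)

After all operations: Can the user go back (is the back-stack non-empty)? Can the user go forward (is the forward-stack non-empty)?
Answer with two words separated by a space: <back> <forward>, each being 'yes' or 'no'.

After 1 (visit(Y)): cur=Y back=1 fwd=0
After 2 (visit(C)): cur=C back=2 fwd=0
After 3 (back): cur=Y back=1 fwd=1
After 4 (visit(E)): cur=E back=2 fwd=0
After 5 (back): cur=Y back=1 fwd=1
After 6 (forward): cur=E back=2 fwd=0
After 7 (back): cur=Y back=1 fwd=1
After 8 (visit(Z)): cur=Z back=2 fwd=0
After 9 (visit(O)): cur=O back=3 fwd=0
After 10 (back): cur=Z back=2 fwd=1
After 11 (visit(G)): cur=G back=3 fwd=0
After 12 (back): cur=Z back=2 fwd=1
After 13 (visit(U)): cur=U back=3 fwd=0

Answer: yes no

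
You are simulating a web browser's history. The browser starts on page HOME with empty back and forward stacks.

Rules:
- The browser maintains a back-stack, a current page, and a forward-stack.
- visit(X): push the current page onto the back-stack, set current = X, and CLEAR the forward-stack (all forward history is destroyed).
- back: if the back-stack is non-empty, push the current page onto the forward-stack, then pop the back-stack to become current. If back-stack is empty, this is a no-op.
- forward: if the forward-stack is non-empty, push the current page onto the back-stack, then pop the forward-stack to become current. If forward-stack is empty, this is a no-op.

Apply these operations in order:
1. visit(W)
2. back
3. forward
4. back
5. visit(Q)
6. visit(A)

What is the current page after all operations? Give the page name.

Answer: A

Derivation:
After 1 (visit(W)): cur=W back=1 fwd=0
After 2 (back): cur=HOME back=0 fwd=1
After 3 (forward): cur=W back=1 fwd=0
After 4 (back): cur=HOME back=0 fwd=1
After 5 (visit(Q)): cur=Q back=1 fwd=0
After 6 (visit(A)): cur=A back=2 fwd=0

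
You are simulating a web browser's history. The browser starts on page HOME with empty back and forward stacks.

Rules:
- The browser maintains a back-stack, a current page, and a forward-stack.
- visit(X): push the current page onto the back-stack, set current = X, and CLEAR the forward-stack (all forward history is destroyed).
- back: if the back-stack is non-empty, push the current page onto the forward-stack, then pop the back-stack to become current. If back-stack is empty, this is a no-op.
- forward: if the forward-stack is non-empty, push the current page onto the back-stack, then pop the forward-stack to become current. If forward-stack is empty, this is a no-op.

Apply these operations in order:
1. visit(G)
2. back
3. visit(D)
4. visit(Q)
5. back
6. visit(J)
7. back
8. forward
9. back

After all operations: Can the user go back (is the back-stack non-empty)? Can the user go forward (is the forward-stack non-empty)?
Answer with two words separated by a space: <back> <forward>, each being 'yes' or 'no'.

Answer: yes yes

Derivation:
After 1 (visit(G)): cur=G back=1 fwd=0
After 2 (back): cur=HOME back=0 fwd=1
After 3 (visit(D)): cur=D back=1 fwd=0
After 4 (visit(Q)): cur=Q back=2 fwd=0
After 5 (back): cur=D back=1 fwd=1
After 6 (visit(J)): cur=J back=2 fwd=0
After 7 (back): cur=D back=1 fwd=1
After 8 (forward): cur=J back=2 fwd=0
After 9 (back): cur=D back=1 fwd=1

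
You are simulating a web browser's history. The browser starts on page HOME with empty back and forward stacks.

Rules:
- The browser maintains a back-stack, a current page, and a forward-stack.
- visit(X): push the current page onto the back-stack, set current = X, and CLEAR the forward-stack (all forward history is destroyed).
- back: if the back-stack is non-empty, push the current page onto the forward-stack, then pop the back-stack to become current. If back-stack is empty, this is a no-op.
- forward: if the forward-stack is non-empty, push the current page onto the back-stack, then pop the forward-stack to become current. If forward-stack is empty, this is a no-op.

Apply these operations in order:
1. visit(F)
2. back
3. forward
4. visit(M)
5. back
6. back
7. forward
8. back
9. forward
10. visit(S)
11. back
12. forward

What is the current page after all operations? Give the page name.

After 1 (visit(F)): cur=F back=1 fwd=0
After 2 (back): cur=HOME back=0 fwd=1
After 3 (forward): cur=F back=1 fwd=0
After 4 (visit(M)): cur=M back=2 fwd=0
After 5 (back): cur=F back=1 fwd=1
After 6 (back): cur=HOME back=0 fwd=2
After 7 (forward): cur=F back=1 fwd=1
After 8 (back): cur=HOME back=0 fwd=2
After 9 (forward): cur=F back=1 fwd=1
After 10 (visit(S)): cur=S back=2 fwd=0
After 11 (back): cur=F back=1 fwd=1
After 12 (forward): cur=S back=2 fwd=0

Answer: S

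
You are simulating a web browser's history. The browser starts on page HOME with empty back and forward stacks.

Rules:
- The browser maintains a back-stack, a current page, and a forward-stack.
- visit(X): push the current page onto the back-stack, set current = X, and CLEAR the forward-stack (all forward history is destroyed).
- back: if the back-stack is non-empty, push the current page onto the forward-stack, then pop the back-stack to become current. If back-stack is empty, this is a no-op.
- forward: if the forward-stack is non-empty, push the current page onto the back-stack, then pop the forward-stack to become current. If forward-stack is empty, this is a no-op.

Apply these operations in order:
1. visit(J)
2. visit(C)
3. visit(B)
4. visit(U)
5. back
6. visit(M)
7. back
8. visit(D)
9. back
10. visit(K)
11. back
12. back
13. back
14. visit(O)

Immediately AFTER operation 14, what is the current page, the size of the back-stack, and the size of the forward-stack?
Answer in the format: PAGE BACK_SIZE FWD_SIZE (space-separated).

After 1 (visit(J)): cur=J back=1 fwd=0
After 2 (visit(C)): cur=C back=2 fwd=0
After 3 (visit(B)): cur=B back=3 fwd=0
After 4 (visit(U)): cur=U back=4 fwd=0
After 5 (back): cur=B back=3 fwd=1
After 6 (visit(M)): cur=M back=4 fwd=0
After 7 (back): cur=B back=3 fwd=1
After 8 (visit(D)): cur=D back=4 fwd=0
After 9 (back): cur=B back=3 fwd=1
After 10 (visit(K)): cur=K back=4 fwd=0
After 11 (back): cur=B back=3 fwd=1
After 12 (back): cur=C back=2 fwd=2
After 13 (back): cur=J back=1 fwd=3
After 14 (visit(O)): cur=O back=2 fwd=0

O 2 0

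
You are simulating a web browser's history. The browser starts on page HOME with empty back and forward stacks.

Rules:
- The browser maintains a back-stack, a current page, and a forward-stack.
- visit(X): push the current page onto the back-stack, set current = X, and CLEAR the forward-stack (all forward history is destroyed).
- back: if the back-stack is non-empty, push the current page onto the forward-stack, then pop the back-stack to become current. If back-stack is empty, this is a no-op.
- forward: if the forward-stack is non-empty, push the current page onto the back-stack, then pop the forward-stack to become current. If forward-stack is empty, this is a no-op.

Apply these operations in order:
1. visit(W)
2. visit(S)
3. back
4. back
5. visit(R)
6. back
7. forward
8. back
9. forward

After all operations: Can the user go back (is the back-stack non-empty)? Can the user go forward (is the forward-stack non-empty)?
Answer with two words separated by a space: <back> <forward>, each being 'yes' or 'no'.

After 1 (visit(W)): cur=W back=1 fwd=0
After 2 (visit(S)): cur=S back=2 fwd=0
After 3 (back): cur=W back=1 fwd=1
After 4 (back): cur=HOME back=0 fwd=2
After 5 (visit(R)): cur=R back=1 fwd=0
After 6 (back): cur=HOME back=0 fwd=1
After 7 (forward): cur=R back=1 fwd=0
After 8 (back): cur=HOME back=0 fwd=1
After 9 (forward): cur=R back=1 fwd=0

Answer: yes no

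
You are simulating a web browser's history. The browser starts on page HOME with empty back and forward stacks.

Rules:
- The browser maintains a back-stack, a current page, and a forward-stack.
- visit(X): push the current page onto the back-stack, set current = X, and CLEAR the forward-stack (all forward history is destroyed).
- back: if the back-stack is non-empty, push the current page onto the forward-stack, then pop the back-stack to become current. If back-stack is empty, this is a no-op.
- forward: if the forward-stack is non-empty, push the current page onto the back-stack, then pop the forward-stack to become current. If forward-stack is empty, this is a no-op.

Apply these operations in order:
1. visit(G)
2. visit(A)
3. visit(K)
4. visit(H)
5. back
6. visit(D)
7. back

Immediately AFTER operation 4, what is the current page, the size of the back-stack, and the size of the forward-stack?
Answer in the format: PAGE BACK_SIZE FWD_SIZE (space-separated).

After 1 (visit(G)): cur=G back=1 fwd=0
After 2 (visit(A)): cur=A back=2 fwd=0
After 3 (visit(K)): cur=K back=3 fwd=0
After 4 (visit(H)): cur=H back=4 fwd=0

H 4 0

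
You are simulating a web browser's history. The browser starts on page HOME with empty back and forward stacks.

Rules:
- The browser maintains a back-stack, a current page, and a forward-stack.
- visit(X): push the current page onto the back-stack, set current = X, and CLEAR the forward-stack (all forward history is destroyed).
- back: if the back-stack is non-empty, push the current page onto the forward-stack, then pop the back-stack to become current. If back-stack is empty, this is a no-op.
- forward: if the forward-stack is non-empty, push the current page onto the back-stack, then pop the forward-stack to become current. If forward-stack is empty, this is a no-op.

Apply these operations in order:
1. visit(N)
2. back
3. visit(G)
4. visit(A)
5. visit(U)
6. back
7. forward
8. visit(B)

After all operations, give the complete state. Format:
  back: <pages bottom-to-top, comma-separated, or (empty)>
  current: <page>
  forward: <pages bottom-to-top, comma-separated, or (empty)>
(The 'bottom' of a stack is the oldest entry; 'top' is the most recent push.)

After 1 (visit(N)): cur=N back=1 fwd=0
After 2 (back): cur=HOME back=0 fwd=1
After 3 (visit(G)): cur=G back=1 fwd=0
After 4 (visit(A)): cur=A back=2 fwd=0
After 5 (visit(U)): cur=U back=3 fwd=0
After 6 (back): cur=A back=2 fwd=1
After 7 (forward): cur=U back=3 fwd=0
After 8 (visit(B)): cur=B back=4 fwd=0

Answer: back: HOME,G,A,U
current: B
forward: (empty)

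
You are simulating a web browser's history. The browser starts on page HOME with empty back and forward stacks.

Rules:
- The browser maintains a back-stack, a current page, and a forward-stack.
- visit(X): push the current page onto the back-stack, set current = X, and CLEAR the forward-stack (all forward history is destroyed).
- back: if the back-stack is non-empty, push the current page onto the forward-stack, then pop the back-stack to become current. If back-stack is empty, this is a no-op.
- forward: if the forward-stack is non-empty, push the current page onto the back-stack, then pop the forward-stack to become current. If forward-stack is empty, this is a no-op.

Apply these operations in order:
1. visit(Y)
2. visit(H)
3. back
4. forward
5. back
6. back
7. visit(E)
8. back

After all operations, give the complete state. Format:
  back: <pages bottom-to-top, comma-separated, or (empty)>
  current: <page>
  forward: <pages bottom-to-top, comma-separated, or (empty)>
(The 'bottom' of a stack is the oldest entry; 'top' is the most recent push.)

Answer: back: (empty)
current: HOME
forward: E

Derivation:
After 1 (visit(Y)): cur=Y back=1 fwd=0
After 2 (visit(H)): cur=H back=2 fwd=0
After 3 (back): cur=Y back=1 fwd=1
After 4 (forward): cur=H back=2 fwd=0
After 5 (back): cur=Y back=1 fwd=1
After 6 (back): cur=HOME back=0 fwd=2
After 7 (visit(E)): cur=E back=1 fwd=0
After 8 (back): cur=HOME back=0 fwd=1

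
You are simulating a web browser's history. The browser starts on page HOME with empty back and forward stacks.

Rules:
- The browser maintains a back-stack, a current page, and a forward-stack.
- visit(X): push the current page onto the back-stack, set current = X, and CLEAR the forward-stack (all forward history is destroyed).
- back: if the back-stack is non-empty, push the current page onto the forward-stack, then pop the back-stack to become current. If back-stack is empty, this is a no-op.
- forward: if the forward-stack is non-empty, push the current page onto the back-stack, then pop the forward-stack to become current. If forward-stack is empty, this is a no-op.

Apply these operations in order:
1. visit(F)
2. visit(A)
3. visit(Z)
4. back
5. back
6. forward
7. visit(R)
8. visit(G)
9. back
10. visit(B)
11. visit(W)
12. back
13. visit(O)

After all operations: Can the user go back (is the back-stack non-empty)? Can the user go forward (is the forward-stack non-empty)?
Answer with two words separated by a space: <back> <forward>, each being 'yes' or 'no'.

After 1 (visit(F)): cur=F back=1 fwd=0
After 2 (visit(A)): cur=A back=2 fwd=0
After 3 (visit(Z)): cur=Z back=3 fwd=0
After 4 (back): cur=A back=2 fwd=1
After 5 (back): cur=F back=1 fwd=2
After 6 (forward): cur=A back=2 fwd=1
After 7 (visit(R)): cur=R back=3 fwd=0
After 8 (visit(G)): cur=G back=4 fwd=0
After 9 (back): cur=R back=3 fwd=1
After 10 (visit(B)): cur=B back=4 fwd=0
After 11 (visit(W)): cur=W back=5 fwd=0
After 12 (back): cur=B back=4 fwd=1
After 13 (visit(O)): cur=O back=5 fwd=0

Answer: yes no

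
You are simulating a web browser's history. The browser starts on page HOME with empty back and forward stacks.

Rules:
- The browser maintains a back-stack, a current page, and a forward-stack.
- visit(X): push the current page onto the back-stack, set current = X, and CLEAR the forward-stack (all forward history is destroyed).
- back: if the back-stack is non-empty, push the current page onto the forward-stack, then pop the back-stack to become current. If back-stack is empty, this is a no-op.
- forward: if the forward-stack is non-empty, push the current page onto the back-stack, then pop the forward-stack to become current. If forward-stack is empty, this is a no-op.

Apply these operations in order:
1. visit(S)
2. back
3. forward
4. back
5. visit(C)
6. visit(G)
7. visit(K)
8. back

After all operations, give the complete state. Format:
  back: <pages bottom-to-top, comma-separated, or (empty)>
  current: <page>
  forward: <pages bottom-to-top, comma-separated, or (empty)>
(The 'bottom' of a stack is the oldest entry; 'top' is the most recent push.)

After 1 (visit(S)): cur=S back=1 fwd=0
After 2 (back): cur=HOME back=0 fwd=1
After 3 (forward): cur=S back=1 fwd=0
After 4 (back): cur=HOME back=0 fwd=1
After 5 (visit(C)): cur=C back=1 fwd=0
After 6 (visit(G)): cur=G back=2 fwd=0
After 7 (visit(K)): cur=K back=3 fwd=0
After 8 (back): cur=G back=2 fwd=1

Answer: back: HOME,C
current: G
forward: K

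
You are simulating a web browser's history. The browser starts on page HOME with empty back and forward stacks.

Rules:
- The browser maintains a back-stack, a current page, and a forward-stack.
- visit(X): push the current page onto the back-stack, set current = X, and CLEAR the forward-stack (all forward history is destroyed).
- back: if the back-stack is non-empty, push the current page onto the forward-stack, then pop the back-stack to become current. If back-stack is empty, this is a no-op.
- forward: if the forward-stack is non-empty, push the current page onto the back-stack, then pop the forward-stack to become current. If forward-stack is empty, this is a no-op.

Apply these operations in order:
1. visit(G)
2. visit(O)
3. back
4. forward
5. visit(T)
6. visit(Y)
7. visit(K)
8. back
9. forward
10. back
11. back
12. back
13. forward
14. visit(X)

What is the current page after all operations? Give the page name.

Answer: X

Derivation:
After 1 (visit(G)): cur=G back=1 fwd=0
After 2 (visit(O)): cur=O back=2 fwd=0
After 3 (back): cur=G back=1 fwd=1
After 4 (forward): cur=O back=2 fwd=0
After 5 (visit(T)): cur=T back=3 fwd=0
After 6 (visit(Y)): cur=Y back=4 fwd=0
After 7 (visit(K)): cur=K back=5 fwd=0
After 8 (back): cur=Y back=4 fwd=1
After 9 (forward): cur=K back=5 fwd=0
After 10 (back): cur=Y back=4 fwd=1
After 11 (back): cur=T back=3 fwd=2
After 12 (back): cur=O back=2 fwd=3
After 13 (forward): cur=T back=3 fwd=2
After 14 (visit(X)): cur=X back=4 fwd=0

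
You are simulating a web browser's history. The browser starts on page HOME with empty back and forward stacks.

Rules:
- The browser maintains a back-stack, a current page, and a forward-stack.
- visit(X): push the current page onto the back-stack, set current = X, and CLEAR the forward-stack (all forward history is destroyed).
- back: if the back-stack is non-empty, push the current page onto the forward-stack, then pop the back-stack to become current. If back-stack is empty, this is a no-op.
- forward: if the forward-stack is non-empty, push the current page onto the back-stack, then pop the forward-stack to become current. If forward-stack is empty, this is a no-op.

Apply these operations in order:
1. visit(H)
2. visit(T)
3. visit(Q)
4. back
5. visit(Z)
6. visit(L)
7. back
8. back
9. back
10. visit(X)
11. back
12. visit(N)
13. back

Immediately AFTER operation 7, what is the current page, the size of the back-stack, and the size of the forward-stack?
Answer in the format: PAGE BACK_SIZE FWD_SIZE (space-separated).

After 1 (visit(H)): cur=H back=1 fwd=0
After 2 (visit(T)): cur=T back=2 fwd=0
After 3 (visit(Q)): cur=Q back=3 fwd=0
After 4 (back): cur=T back=2 fwd=1
After 5 (visit(Z)): cur=Z back=3 fwd=0
After 6 (visit(L)): cur=L back=4 fwd=0
After 7 (back): cur=Z back=3 fwd=1

Z 3 1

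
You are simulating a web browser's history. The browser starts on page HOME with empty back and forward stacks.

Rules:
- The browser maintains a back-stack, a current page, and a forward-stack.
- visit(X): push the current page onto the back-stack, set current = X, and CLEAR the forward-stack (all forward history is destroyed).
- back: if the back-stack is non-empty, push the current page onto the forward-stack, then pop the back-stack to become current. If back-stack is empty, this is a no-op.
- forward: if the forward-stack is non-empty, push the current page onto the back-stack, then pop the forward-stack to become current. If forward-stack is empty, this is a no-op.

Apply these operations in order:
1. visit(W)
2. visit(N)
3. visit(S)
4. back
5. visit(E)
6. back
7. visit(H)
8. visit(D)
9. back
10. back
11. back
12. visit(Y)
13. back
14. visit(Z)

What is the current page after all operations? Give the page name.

After 1 (visit(W)): cur=W back=1 fwd=0
After 2 (visit(N)): cur=N back=2 fwd=0
After 3 (visit(S)): cur=S back=3 fwd=0
After 4 (back): cur=N back=2 fwd=1
After 5 (visit(E)): cur=E back=3 fwd=0
After 6 (back): cur=N back=2 fwd=1
After 7 (visit(H)): cur=H back=3 fwd=0
After 8 (visit(D)): cur=D back=4 fwd=0
After 9 (back): cur=H back=3 fwd=1
After 10 (back): cur=N back=2 fwd=2
After 11 (back): cur=W back=1 fwd=3
After 12 (visit(Y)): cur=Y back=2 fwd=0
After 13 (back): cur=W back=1 fwd=1
After 14 (visit(Z)): cur=Z back=2 fwd=0

Answer: Z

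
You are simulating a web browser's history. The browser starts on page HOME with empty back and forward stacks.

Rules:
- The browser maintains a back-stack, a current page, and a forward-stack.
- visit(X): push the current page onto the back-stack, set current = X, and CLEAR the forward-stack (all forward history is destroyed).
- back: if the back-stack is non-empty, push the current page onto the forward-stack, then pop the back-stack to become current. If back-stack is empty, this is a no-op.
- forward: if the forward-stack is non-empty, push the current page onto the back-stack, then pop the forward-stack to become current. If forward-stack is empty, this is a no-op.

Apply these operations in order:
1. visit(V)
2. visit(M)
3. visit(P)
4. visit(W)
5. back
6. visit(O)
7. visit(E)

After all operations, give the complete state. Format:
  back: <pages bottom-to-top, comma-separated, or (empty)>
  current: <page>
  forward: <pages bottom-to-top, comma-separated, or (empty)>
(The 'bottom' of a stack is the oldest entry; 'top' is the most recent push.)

After 1 (visit(V)): cur=V back=1 fwd=0
After 2 (visit(M)): cur=M back=2 fwd=0
After 3 (visit(P)): cur=P back=3 fwd=0
After 4 (visit(W)): cur=W back=4 fwd=0
After 5 (back): cur=P back=3 fwd=1
After 6 (visit(O)): cur=O back=4 fwd=0
After 7 (visit(E)): cur=E back=5 fwd=0

Answer: back: HOME,V,M,P,O
current: E
forward: (empty)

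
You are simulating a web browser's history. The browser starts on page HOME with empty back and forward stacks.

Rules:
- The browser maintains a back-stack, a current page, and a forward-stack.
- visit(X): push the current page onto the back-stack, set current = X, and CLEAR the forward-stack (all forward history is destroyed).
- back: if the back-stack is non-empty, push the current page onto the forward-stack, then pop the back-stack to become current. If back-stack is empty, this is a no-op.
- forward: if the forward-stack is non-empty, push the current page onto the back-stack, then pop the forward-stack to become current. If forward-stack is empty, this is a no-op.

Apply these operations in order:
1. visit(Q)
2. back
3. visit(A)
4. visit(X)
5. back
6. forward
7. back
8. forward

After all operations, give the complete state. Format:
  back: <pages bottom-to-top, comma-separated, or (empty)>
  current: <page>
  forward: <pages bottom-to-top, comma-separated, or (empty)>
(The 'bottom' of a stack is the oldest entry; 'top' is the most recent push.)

After 1 (visit(Q)): cur=Q back=1 fwd=0
After 2 (back): cur=HOME back=0 fwd=1
After 3 (visit(A)): cur=A back=1 fwd=0
After 4 (visit(X)): cur=X back=2 fwd=0
After 5 (back): cur=A back=1 fwd=1
After 6 (forward): cur=X back=2 fwd=0
After 7 (back): cur=A back=1 fwd=1
After 8 (forward): cur=X back=2 fwd=0

Answer: back: HOME,A
current: X
forward: (empty)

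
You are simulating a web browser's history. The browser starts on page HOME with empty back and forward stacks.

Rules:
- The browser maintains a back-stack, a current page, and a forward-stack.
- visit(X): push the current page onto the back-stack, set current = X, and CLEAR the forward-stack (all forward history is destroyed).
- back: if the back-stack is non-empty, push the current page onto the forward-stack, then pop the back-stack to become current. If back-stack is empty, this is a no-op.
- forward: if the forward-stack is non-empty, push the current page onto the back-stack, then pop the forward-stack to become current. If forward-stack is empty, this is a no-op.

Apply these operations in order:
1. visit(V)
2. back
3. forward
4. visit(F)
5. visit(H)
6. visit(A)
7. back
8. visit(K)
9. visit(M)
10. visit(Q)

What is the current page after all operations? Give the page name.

After 1 (visit(V)): cur=V back=1 fwd=0
After 2 (back): cur=HOME back=0 fwd=1
After 3 (forward): cur=V back=1 fwd=0
After 4 (visit(F)): cur=F back=2 fwd=0
After 5 (visit(H)): cur=H back=3 fwd=0
After 6 (visit(A)): cur=A back=4 fwd=0
After 7 (back): cur=H back=3 fwd=1
After 8 (visit(K)): cur=K back=4 fwd=0
After 9 (visit(M)): cur=M back=5 fwd=0
After 10 (visit(Q)): cur=Q back=6 fwd=0

Answer: Q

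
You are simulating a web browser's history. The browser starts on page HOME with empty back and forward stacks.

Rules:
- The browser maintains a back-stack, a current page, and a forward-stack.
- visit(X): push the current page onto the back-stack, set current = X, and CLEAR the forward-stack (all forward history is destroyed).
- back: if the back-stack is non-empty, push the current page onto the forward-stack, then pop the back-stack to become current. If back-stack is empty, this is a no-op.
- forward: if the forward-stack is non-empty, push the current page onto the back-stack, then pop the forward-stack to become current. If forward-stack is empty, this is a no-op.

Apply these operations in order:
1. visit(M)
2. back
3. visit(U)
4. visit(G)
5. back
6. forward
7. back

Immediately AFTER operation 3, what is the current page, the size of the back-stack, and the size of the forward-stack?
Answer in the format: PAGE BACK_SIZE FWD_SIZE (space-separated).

After 1 (visit(M)): cur=M back=1 fwd=0
After 2 (back): cur=HOME back=0 fwd=1
After 3 (visit(U)): cur=U back=1 fwd=0

U 1 0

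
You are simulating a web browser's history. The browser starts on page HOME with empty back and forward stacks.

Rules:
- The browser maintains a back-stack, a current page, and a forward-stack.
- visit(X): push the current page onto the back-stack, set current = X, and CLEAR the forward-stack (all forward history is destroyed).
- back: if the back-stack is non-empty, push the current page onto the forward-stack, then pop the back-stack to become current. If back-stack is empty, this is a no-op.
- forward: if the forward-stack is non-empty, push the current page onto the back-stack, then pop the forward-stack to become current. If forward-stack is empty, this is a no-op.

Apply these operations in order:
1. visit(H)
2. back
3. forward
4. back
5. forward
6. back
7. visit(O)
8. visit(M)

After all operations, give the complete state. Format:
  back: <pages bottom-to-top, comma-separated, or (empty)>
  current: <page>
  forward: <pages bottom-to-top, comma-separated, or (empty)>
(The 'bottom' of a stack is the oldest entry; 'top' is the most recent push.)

Answer: back: HOME,O
current: M
forward: (empty)

Derivation:
After 1 (visit(H)): cur=H back=1 fwd=0
After 2 (back): cur=HOME back=0 fwd=1
After 3 (forward): cur=H back=1 fwd=0
After 4 (back): cur=HOME back=0 fwd=1
After 5 (forward): cur=H back=1 fwd=0
After 6 (back): cur=HOME back=0 fwd=1
After 7 (visit(O)): cur=O back=1 fwd=0
After 8 (visit(M)): cur=M back=2 fwd=0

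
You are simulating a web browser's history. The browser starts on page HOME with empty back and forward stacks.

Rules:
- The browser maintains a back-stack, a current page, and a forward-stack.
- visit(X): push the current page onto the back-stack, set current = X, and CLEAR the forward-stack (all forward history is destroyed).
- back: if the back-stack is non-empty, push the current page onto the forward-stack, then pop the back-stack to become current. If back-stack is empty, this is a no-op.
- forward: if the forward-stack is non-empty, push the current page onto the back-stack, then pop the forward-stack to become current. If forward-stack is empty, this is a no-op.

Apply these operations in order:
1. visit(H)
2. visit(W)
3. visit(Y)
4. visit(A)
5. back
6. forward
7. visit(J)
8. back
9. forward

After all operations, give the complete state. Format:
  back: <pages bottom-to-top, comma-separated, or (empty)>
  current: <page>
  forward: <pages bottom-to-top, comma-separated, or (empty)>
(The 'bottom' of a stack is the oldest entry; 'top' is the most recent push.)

Answer: back: HOME,H,W,Y,A
current: J
forward: (empty)

Derivation:
After 1 (visit(H)): cur=H back=1 fwd=0
After 2 (visit(W)): cur=W back=2 fwd=0
After 3 (visit(Y)): cur=Y back=3 fwd=0
After 4 (visit(A)): cur=A back=4 fwd=0
After 5 (back): cur=Y back=3 fwd=1
After 6 (forward): cur=A back=4 fwd=0
After 7 (visit(J)): cur=J back=5 fwd=0
After 8 (back): cur=A back=4 fwd=1
After 9 (forward): cur=J back=5 fwd=0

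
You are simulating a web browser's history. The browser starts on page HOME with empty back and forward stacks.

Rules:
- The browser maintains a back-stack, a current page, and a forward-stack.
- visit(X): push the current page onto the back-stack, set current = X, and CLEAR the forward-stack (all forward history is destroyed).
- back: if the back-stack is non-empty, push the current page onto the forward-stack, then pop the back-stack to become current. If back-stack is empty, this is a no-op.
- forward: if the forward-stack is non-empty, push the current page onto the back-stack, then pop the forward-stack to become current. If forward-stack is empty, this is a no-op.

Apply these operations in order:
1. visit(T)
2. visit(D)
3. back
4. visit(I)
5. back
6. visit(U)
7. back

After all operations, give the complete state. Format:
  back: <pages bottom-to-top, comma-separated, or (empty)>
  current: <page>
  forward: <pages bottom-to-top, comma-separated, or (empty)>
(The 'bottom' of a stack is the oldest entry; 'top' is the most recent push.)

Answer: back: HOME
current: T
forward: U

Derivation:
After 1 (visit(T)): cur=T back=1 fwd=0
After 2 (visit(D)): cur=D back=2 fwd=0
After 3 (back): cur=T back=1 fwd=1
After 4 (visit(I)): cur=I back=2 fwd=0
After 5 (back): cur=T back=1 fwd=1
After 6 (visit(U)): cur=U back=2 fwd=0
After 7 (back): cur=T back=1 fwd=1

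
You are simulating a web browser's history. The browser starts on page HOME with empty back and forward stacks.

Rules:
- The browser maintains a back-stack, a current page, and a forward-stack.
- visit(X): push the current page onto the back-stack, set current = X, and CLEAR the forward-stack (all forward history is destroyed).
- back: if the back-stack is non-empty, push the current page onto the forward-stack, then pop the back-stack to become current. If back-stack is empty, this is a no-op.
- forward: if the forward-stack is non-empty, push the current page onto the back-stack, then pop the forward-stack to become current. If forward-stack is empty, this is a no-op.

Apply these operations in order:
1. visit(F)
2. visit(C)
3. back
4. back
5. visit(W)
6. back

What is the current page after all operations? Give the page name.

Answer: HOME

Derivation:
After 1 (visit(F)): cur=F back=1 fwd=0
After 2 (visit(C)): cur=C back=2 fwd=0
After 3 (back): cur=F back=1 fwd=1
After 4 (back): cur=HOME back=0 fwd=2
After 5 (visit(W)): cur=W back=1 fwd=0
After 6 (back): cur=HOME back=0 fwd=1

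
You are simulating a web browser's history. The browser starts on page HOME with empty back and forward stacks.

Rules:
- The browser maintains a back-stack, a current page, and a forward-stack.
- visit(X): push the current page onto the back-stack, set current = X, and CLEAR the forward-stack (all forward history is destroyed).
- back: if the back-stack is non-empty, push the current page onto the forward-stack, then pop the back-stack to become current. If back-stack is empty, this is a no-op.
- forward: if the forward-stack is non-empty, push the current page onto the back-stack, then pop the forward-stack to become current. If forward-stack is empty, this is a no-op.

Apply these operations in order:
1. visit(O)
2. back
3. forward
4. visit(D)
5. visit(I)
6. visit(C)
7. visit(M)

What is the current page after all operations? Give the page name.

After 1 (visit(O)): cur=O back=1 fwd=0
After 2 (back): cur=HOME back=0 fwd=1
After 3 (forward): cur=O back=1 fwd=0
After 4 (visit(D)): cur=D back=2 fwd=0
After 5 (visit(I)): cur=I back=3 fwd=0
After 6 (visit(C)): cur=C back=4 fwd=0
After 7 (visit(M)): cur=M back=5 fwd=0

Answer: M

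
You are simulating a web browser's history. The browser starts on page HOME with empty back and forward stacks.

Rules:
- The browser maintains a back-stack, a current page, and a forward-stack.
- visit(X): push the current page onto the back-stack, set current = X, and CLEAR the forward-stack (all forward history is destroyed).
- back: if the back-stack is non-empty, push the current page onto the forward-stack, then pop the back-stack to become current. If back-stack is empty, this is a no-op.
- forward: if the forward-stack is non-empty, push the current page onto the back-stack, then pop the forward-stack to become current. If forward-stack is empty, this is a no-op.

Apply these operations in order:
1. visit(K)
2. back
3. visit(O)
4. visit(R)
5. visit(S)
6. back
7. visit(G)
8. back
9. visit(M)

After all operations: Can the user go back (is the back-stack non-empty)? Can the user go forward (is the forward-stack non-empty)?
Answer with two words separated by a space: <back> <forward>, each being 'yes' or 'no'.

Answer: yes no

Derivation:
After 1 (visit(K)): cur=K back=1 fwd=0
After 2 (back): cur=HOME back=0 fwd=1
After 3 (visit(O)): cur=O back=1 fwd=0
After 4 (visit(R)): cur=R back=2 fwd=0
After 5 (visit(S)): cur=S back=3 fwd=0
After 6 (back): cur=R back=2 fwd=1
After 7 (visit(G)): cur=G back=3 fwd=0
After 8 (back): cur=R back=2 fwd=1
After 9 (visit(M)): cur=M back=3 fwd=0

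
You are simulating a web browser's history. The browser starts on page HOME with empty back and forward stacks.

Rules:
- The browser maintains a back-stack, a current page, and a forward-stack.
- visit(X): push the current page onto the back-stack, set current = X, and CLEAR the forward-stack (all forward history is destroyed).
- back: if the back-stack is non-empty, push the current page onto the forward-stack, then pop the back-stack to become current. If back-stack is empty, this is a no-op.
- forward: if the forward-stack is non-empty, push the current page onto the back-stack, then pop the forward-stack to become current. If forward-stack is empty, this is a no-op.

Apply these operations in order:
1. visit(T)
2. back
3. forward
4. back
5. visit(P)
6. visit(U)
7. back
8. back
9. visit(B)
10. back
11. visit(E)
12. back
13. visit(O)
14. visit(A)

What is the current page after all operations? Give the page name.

After 1 (visit(T)): cur=T back=1 fwd=0
After 2 (back): cur=HOME back=0 fwd=1
After 3 (forward): cur=T back=1 fwd=0
After 4 (back): cur=HOME back=0 fwd=1
After 5 (visit(P)): cur=P back=1 fwd=0
After 6 (visit(U)): cur=U back=2 fwd=0
After 7 (back): cur=P back=1 fwd=1
After 8 (back): cur=HOME back=0 fwd=2
After 9 (visit(B)): cur=B back=1 fwd=0
After 10 (back): cur=HOME back=0 fwd=1
After 11 (visit(E)): cur=E back=1 fwd=0
After 12 (back): cur=HOME back=0 fwd=1
After 13 (visit(O)): cur=O back=1 fwd=0
After 14 (visit(A)): cur=A back=2 fwd=0

Answer: A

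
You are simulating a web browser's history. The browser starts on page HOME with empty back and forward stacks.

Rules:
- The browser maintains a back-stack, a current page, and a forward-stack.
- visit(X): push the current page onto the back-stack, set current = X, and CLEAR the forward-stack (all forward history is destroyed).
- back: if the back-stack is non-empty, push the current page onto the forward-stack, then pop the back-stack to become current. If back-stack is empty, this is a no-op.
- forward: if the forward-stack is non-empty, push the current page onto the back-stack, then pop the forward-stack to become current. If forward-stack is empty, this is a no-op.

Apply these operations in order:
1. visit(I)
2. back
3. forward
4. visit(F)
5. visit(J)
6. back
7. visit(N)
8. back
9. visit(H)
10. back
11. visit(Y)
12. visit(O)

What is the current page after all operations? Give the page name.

Answer: O

Derivation:
After 1 (visit(I)): cur=I back=1 fwd=0
After 2 (back): cur=HOME back=0 fwd=1
After 3 (forward): cur=I back=1 fwd=0
After 4 (visit(F)): cur=F back=2 fwd=0
After 5 (visit(J)): cur=J back=3 fwd=0
After 6 (back): cur=F back=2 fwd=1
After 7 (visit(N)): cur=N back=3 fwd=0
After 8 (back): cur=F back=2 fwd=1
After 9 (visit(H)): cur=H back=3 fwd=0
After 10 (back): cur=F back=2 fwd=1
After 11 (visit(Y)): cur=Y back=3 fwd=0
After 12 (visit(O)): cur=O back=4 fwd=0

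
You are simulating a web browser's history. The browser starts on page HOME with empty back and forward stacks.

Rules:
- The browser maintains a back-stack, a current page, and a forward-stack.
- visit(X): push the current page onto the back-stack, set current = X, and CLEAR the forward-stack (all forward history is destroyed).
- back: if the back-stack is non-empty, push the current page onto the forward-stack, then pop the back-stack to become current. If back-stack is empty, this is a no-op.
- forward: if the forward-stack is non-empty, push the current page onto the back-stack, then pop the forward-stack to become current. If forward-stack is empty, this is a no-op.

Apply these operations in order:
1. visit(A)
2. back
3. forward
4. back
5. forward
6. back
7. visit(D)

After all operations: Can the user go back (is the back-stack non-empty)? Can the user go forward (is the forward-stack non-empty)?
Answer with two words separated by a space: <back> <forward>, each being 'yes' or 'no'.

Answer: yes no

Derivation:
After 1 (visit(A)): cur=A back=1 fwd=0
After 2 (back): cur=HOME back=0 fwd=1
After 3 (forward): cur=A back=1 fwd=0
After 4 (back): cur=HOME back=0 fwd=1
After 5 (forward): cur=A back=1 fwd=0
After 6 (back): cur=HOME back=0 fwd=1
After 7 (visit(D)): cur=D back=1 fwd=0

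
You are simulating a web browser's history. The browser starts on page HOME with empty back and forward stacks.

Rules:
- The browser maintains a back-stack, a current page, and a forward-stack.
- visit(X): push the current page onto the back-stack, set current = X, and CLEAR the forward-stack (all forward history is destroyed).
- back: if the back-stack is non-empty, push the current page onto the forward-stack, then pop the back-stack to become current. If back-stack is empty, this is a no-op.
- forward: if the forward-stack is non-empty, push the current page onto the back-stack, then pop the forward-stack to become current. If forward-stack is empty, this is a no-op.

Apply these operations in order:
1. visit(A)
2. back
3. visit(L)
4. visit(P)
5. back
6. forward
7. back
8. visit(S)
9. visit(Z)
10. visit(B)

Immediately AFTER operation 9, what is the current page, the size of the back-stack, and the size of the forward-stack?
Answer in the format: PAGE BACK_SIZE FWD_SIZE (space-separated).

After 1 (visit(A)): cur=A back=1 fwd=0
After 2 (back): cur=HOME back=0 fwd=1
After 3 (visit(L)): cur=L back=1 fwd=0
After 4 (visit(P)): cur=P back=2 fwd=0
After 5 (back): cur=L back=1 fwd=1
After 6 (forward): cur=P back=2 fwd=0
After 7 (back): cur=L back=1 fwd=1
After 8 (visit(S)): cur=S back=2 fwd=0
After 9 (visit(Z)): cur=Z back=3 fwd=0

Z 3 0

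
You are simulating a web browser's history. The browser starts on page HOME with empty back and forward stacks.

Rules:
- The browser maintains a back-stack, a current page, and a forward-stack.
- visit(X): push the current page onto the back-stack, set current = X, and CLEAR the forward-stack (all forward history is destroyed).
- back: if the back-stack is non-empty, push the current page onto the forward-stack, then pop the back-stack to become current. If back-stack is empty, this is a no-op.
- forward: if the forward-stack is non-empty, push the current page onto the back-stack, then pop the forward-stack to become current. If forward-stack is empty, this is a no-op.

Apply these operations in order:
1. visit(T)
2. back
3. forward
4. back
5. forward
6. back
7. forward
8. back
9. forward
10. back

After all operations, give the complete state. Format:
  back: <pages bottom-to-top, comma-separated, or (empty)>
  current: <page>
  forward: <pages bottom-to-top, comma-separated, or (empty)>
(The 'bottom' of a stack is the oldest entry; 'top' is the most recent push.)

After 1 (visit(T)): cur=T back=1 fwd=0
After 2 (back): cur=HOME back=0 fwd=1
After 3 (forward): cur=T back=1 fwd=0
After 4 (back): cur=HOME back=0 fwd=1
After 5 (forward): cur=T back=1 fwd=0
After 6 (back): cur=HOME back=0 fwd=1
After 7 (forward): cur=T back=1 fwd=0
After 8 (back): cur=HOME back=0 fwd=1
After 9 (forward): cur=T back=1 fwd=0
After 10 (back): cur=HOME back=0 fwd=1

Answer: back: (empty)
current: HOME
forward: T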